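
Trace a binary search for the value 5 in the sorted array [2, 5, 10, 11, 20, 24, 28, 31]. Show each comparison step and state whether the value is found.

Binary search for 5 in [2, 5, 10, 11, 20, 24, 28, 31]:

lo=0, hi=7, mid=3, arr[mid]=11 -> 11 > 5, search left half
lo=0, hi=2, mid=1, arr[mid]=5 -> Found target at index 1!

Binary search finds 5 at index 1 after 2 comparisons. The search repeatedly halves the search space by comparing with the middle element.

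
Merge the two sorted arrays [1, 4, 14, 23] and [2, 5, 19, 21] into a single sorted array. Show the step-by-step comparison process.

Merging process:

Compare 1 vs 2: take 1 from left. Merged: [1]
Compare 4 vs 2: take 2 from right. Merged: [1, 2]
Compare 4 vs 5: take 4 from left. Merged: [1, 2, 4]
Compare 14 vs 5: take 5 from right. Merged: [1, 2, 4, 5]
Compare 14 vs 19: take 14 from left. Merged: [1, 2, 4, 5, 14]
Compare 23 vs 19: take 19 from right. Merged: [1, 2, 4, 5, 14, 19]
Compare 23 vs 21: take 21 from right. Merged: [1, 2, 4, 5, 14, 19, 21]
Append remaining from left: [23]. Merged: [1, 2, 4, 5, 14, 19, 21, 23]

Final merged array: [1, 2, 4, 5, 14, 19, 21, 23]
Total comparisons: 7

The merged array is [1, 2, 4, 5, 14, 19, 21, 23], requiring 7 comparisons. The merge step runs in O(n) time where n is the total number of elements.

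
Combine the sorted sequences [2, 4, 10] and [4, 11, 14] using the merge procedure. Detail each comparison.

Merging process:

Compare 2 vs 4: take 2 from left. Merged: [2]
Compare 4 vs 4: take 4 from left. Merged: [2, 4]
Compare 10 vs 4: take 4 from right. Merged: [2, 4, 4]
Compare 10 vs 11: take 10 from left. Merged: [2, 4, 4, 10]
Append remaining from right: [11, 14]. Merged: [2, 4, 4, 10, 11, 14]

Final merged array: [2, 4, 4, 10, 11, 14]
Total comparisons: 4

The merged array is [2, 4, 4, 10, 11, 14], requiring 4 comparisons. The merge step runs in O(n) time where n is the total number of elements.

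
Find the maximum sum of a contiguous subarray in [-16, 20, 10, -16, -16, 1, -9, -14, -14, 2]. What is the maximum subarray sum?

Using Kadane's algorithm on [-16, 20, 10, -16, -16, 1, -9, -14, -14, 2]:

Scanning through the array:
Position 1 (value 20): max_ending_here = 20, max_so_far = 20
Position 2 (value 10): max_ending_here = 30, max_so_far = 30
Position 3 (value -16): max_ending_here = 14, max_so_far = 30
Position 4 (value -16): max_ending_here = -2, max_so_far = 30
Position 5 (value 1): max_ending_here = 1, max_so_far = 30
Position 6 (value -9): max_ending_here = -8, max_so_far = 30
Position 7 (value -14): max_ending_here = -14, max_so_far = 30
Position 8 (value -14): max_ending_here = -14, max_so_far = 30
Position 9 (value 2): max_ending_here = 2, max_so_far = 30

Maximum subarray: [20, 10]
Maximum sum: 30

The maximum subarray is [20, 10] with sum 30. This subarray runs from index 1 to index 2.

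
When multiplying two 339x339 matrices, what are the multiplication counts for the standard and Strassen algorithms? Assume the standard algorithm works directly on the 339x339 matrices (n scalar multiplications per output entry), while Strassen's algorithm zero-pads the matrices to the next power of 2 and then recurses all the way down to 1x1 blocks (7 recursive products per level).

Matrix multiplication for 339x339 matrices:

Strassen's algorithm requires power-of-2 dimensions. Pad 339x339 to 512x512 (next power of 2).

Standard algorithm: 339^3 = 38958219 multiplications
Strassen's algorithm: 7^(log2(512)) = 7^9 = 40353607 multiplications
Difference: 38958219 - 40353607 = -1395388 (Strassen uses MORE here due to padding overhead — for small or just-over-power-of-2 n, padding can outweigh the per-level savings)

Standard: 38958219 multiplications (339^3). Strassen: 40353607 multiplications (7^9, after padding to 512x512). Strassen reduces 8 recursive multiplications to 7 at each level.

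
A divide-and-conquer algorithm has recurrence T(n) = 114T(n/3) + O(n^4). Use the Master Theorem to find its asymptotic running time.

Master Theorem for T(n) = 114T(n/3) + O(n^4):

a = 114, b = 3, c = 4
log_b(a) = log_3(114) = 4.3111

Case 1: c = 4 < log_3(114) = 4.3111
T(n) = O(n^(log_3 114))

For T(n) = 114T(n/3) + O(n^4): log_3(114) = 4.3111. This is Case 1 of the Master Theorem (c < log_b(a), work dominated by leaves), giving O(n^(log_3 114)).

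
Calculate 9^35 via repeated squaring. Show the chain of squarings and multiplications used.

Computing 9^35 by squaring (build up from 9^1; each line after the first costs one multiplication):

9^1 = 9
9^2 = (9^1)^2 = 9^2 = 81
9^4 = (9^2)^2 = 81^2 = 6561
9^8 = (9^4)^2 = 6561^2 = 43046721
9^16 = (9^8)^2 = 43046721^2 = 1853020188851841
9^17 = 9 * 9^16 = 9 * 1853020188851841 = 16677181699666569
9^34 = (9^17)^2 = 16677181699666569^2 = 278128389443693511257285776231761
9^35 = 9 * 9^34 = 9 * 278128389443693511257285776231761 = 2503155504993241601315571986085849

Result: 2503155504993241601315571986085849
Multiplications needed: 7 (7 lines after 9^1)

9^35 = 2503155504993241601315571986085849. Using exponentiation by squaring, this requires 7 multiplications. The key idea: if the exponent is even, square the half-power; if odd, multiply by the base once.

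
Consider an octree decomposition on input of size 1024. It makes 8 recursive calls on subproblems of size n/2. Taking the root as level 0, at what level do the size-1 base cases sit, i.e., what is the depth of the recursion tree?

For divide and conquer with division factor 2:

Problem sizes at each level:
Level 0: 1024
Level 1: 512
Level 2: 256
Level 3: 128
Level 4: 64
Level 5: 32
Level 6: 16
Level 7: 8
Level 8: 4
Level 9: 2
Level 10: 1

The root is level 0 and the size-1 base case is level 10 (the tree spans levels 0 through 10, i.e. 11 levels counting the root), so the depth is the number of divisions: log_2(1024) = 10

The recursion tree depth is log_2(1024) = 10. At each level, the problem size is divided by 2, so it takes 10 divisions to reduce to a base case of size 1. The algorithm makes 8 recursive calls at each level.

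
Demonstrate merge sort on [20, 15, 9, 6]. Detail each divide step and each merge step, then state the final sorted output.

Merge sort trace:

Split: [20, 15, 9, 6] -> [20, 15] and [9, 6]
  Split: [20, 15] -> [20] and [15]
  Merge: [20] + [15] -> [15, 20]
  Split: [9, 6] -> [9] and [6]
  Merge: [9] + [6] -> [6, 9]
Merge: [15, 20] + [6, 9] -> [6, 9, 15, 20]

Final sorted array: [6, 9, 15, 20]

The merge sort proceeds by recursively splitting the array and merging sorted halves.
After all merges, the sorted array is [6, 9, 15, 20].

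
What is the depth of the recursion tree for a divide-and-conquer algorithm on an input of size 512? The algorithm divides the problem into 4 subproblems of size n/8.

For divide and conquer with division factor 8:

Problem sizes at each level:
Level 0: 512
Level 1: 64
Level 2: 8
Level 3: 1

The root is level 0 and the size-1 base case is level 3 (the tree spans levels 0 through 3, i.e. 4 levels counting the root), so the depth is the number of divisions: log_8(512) = 3

The recursion tree depth is log_8(512) = 3. At each level, the problem size is divided by 8, so it takes 3 divisions to reduce to a base case of size 1. The algorithm makes 4 recursive calls at each level.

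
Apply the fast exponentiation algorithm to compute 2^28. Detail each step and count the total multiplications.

Computing 2^28 by squaring (build up from 2^1; each line after the first costs one multiplication):

2^1 = 2
2^2 = (2^1)^2 = 2^2 = 4
2^3 = 2 * 2^2 = 2 * 4 = 8
2^6 = (2^3)^2 = 8^2 = 64
2^7 = 2 * 2^6 = 2 * 64 = 128
2^14 = (2^7)^2 = 128^2 = 16384
2^28 = (2^14)^2 = 16384^2 = 268435456

Result: 268435456
Multiplications needed: 6 (6 lines after 2^1)

2^28 = 268435456. Using exponentiation by squaring, this requires 6 multiplications. The key idea: if the exponent is even, square the half-power; if odd, multiply by the base once.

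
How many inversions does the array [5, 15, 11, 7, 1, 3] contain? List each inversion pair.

Finding inversions in [5, 15, 11, 7, 1, 3]:

(0, 4): arr[0]=5 > arr[4]=1
(0, 5): arr[0]=5 > arr[5]=3
(1, 2): arr[1]=15 > arr[2]=11
(1, 3): arr[1]=15 > arr[3]=7
(1, 4): arr[1]=15 > arr[4]=1
(1, 5): arr[1]=15 > arr[5]=3
(2, 3): arr[2]=11 > arr[3]=7
(2, 4): arr[2]=11 > arr[4]=1
(2, 5): arr[2]=11 > arr[5]=3
(3, 4): arr[3]=7 > arr[4]=1
(3, 5): arr[3]=7 > arr[5]=3

Total inversions: 11

The array has 11 inversion(s): (0,4), (0,5), (1,2), (1,3), (1,4), (1,5), (2,3), (2,4), (2,5), (3,4), (3,5). Each pair (i,j) satisfies i < j and arr[i] > arr[j].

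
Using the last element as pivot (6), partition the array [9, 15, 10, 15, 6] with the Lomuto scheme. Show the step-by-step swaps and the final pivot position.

Lomuto partition with pivot = 6:

Initial array: [9, 15, 10, 15, 6]

arr[0]=9 > 6: no swap
arr[1]=15 > 6: no swap
arr[2]=10 > 6: no swap
arr[3]=15 > 6: no swap

Place pivot at position 0: [6, 15, 10, 15, 9]
Pivot position: 0

After partitioning with pivot 6, the array becomes [6, 15, 10, 15, 9]. The pivot is placed at index 0. All elements to the left of the pivot are <= 6, and all elements to the right are > 6.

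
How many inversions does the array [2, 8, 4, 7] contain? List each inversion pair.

Finding inversions in [2, 8, 4, 7]:

(1, 2): arr[1]=8 > arr[2]=4
(1, 3): arr[1]=8 > arr[3]=7

Total inversions: 2

The array has 2 inversion(s): (1,2), (1,3). Each pair (i,j) satisfies i < j and arr[i] > arr[j].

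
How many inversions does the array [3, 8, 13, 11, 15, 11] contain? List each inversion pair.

Finding inversions in [3, 8, 13, 11, 15, 11]:

(2, 3): arr[2]=13 > arr[3]=11
(2, 5): arr[2]=13 > arr[5]=11
(4, 5): arr[4]=15 > arr[5]=11

Total inversions: 3

The array has 3 inversion(s): (2,3), (2,5), (4,5). Each pair (i,j) satisfies i < j and arr[i] > arr[j].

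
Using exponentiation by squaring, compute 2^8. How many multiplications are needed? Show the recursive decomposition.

Computing 2^8 by squaring (build up from 2^1; each line after the first costs one multiplication):

2^1 = 2
2^2 = (2^1)^2 = 2^2 = 4
2^4 = (2^2)^2 = 4^2 = 16
2^8 = (2^4)^2 = 16^2 = 256

Result: 256
Multiplications needed: 3 (3 lines after 2^1)

2^8 = 256. Using exponentiation by squaring, this requires 3 multiplications. The key idea: if the exponent is even, square the half-power; if odd, multiply by the base once.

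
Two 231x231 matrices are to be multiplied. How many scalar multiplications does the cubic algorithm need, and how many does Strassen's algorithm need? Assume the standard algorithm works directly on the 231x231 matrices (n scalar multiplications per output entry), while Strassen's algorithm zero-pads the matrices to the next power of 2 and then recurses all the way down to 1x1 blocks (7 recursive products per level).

Matrix multiplication for 231x231 matrices:

Strassen's algorithm requires power-of-2 dimensions. Pad 231x231 to 256x256 (next power of 2).

Standard algorithm: 231^3 = 12326391 multiplications
Strassen's algorithm: 7^(log2(256)) = 7^8 = 5764801 multiplications
Savings: 12326391 - 5764801 = 6561590 multiplications

Standard: 12326391 multiplications (231^3). Strassen: 5764801 multiplications (7^8, after padding to 256x256). Strassen reduces 8 recursive multiplications to 7 at each level.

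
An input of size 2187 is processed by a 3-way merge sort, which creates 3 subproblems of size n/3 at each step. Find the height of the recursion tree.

For divide and conquer with division factor 3:

Problem sizes at each level:
Level 0: 2187
Level 1: 729
Level 2: 243
Level 3: 81
Level 4: 27
Level 5: 9
Level 6: 3
Level 7: 1

The root is level 0 and the size-1 base case is level 7 (the tree spans levels 0 through 7, i.e. 8 levels counting the root), so the depth is the number of divisions: log_3(2187) = 7

The recursion tree depth is log_3(2187) = 7. At each level, the problem size is divided by 3, so it takes 7 divisions to reduce to a base case of size 1. The algorithm makes 3 recursive calls at each level.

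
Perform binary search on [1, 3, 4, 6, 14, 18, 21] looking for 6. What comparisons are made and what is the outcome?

Binary search for 6 in [1, 3, 4, 6, 14, 18, 21]:

lo=0, hi=6, mid=3, arr[mid]=6 -> Found target at index 3!

Binary search finds 6 at index 3 after 1 comparisons. The search repeatedly halves the search space by comparing with the middle element.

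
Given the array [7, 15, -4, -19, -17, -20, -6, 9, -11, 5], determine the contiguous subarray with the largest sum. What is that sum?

Using Kadane's algorithm on [7, 15, -4, -19, -17, -20, -6, 9, -11, 5]:

Scanning through the array:
Position 1 (value 15): max_ending_here = 22, max_so_far = 22
Position 2 (value -4): max_ending_here = 18, max_so_far = 22
Position 3 (value -19): max_ending_here = -1, max_so_far = 22
Position 4 (value -17): max_ending_here = -17, max_so_far = 22
Position 5 (value -20): max_ending_here = -20, max_so_far = 22
Position 6 (value -6): max_ending_here = -6, max_so_far = 22
Position 7 (value 9): max_ending_here = 9, max_so_far = 22
Position 8 (value -11): max_ending_here = -2, max_so_far = 22
Position 9 (value 5): max_ending_here = 5, max_so_far = 22

Maximum subarray: [7, 15]
Maximum sum: 22

The maximum subarray is [7, 15] with sum 22. This subarray runs from index 0 to index 1.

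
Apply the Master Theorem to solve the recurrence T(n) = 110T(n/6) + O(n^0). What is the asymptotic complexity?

Master Theorem for T(n) = 110T(n/6) + O(n^0):

a = 110, b = 6, c = 0
log_b(a) = log_6(110) = 2.6234

Case 1: c = 0 < log_6(110) = 2.6234
T(n) = O(n^(log_6 110))

For T(n) = 110T(n/6) + O(n^0): log_6(110) = 2.6234. This is Case 1 of the Master Theorem (c < log_b(a), work dominated by leaves), giving O(n^(log_6 110)).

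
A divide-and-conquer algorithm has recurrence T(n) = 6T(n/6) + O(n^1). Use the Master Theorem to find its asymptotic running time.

Master Theorem for T(n) = 6T(n/6) + O(n^1):

a = 6, b = 6, c = 1
log_b(a) = log_6(6) = 1.0000

Case 2: c = 1 = log_6(6) = 1.0000
T(n) = O(n^1 log n) = O(n log n)

For T(n) = 6T(n/6) + O(n^1): log_6(6) = 1.0000. This is Case 2 of the Master Theorem (c = log_b(a), equal work at all levels), giving O(n log n).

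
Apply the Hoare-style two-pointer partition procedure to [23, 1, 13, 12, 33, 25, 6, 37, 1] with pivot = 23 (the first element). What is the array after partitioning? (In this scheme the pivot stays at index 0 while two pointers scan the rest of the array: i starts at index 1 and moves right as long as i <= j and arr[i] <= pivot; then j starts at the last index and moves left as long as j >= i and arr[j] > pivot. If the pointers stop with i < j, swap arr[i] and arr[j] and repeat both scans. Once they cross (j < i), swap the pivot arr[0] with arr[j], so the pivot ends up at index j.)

Hoare-style two-pointer partition with pivot = 23:

Initial array: [23, 1, 13, 12, 33, 25, 6, 37, 1]

Pointers start at i = 1, j = 8.
i stops at index 4 (arr[4]=33 > 23), j stops at index 8 (arr[8]=1 <= 23): swap arr[4] and arr[8], array becomes [23, 1, 13, 12, 1, 25, 6, 37, 33]
i stops at index 5 (arr[5]=25 > 23), j stops at index 6 (arr[6]=6 <= 23): swap arr[5] and arr[6], array becomes [23, 1, 13, 12, 1, 6, 25, 37, 33]
i ends at 6, j ends at 5: the pointers have crossed (j < i), so scanning stops.

Swap pivot arr[0] with arr[5] to place pivot at position 5: [6, 1, 13, 12, 1, 23, 25, 37, 33]
Pivot position: 5

After partitioning with pivot 23, the array becomes [6, 1, 13, 12, 1, 23, 25, 37, 33]. The pivot is placed at index 5. All elements to the left of the pivot are <= 23, and all elements to the right are > 23.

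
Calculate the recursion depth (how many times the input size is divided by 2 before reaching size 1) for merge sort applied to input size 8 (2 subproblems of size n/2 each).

For divide and conquer with division factor 2:

Problem sizes at each level:
Level 0: 8
Level 1: 4
Level 2: 2
Level 3: 1

The root is level 0 and the size-1 base case is level 3 (the tree spans levels 0 through 3, i.e. 4 levels counting the root), so the depth is the number of divisions: log_2(8) = 3

The recursion tree depth is log_2(8) = 3. At each level, the problem size is divided by 2, so it takes 3 divisions to reduce to a base case of size 1. The algorithm makes 2 recursive calls at each level.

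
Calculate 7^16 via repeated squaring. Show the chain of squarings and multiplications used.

Computing 7^16 by squaring (build up from 7^1; each line after the first costs one multiplication):

7^1 = 7
7^2 = (7^1)^2 = 7^2 = 49
7^4 = (7^2)^2 = 49^2 = 2401
7^8 = (7^4)^2 = 2401^2 = 5764801
7^16 = (7^8)^2 = 5764801^2 = 33232930569601

Result: 33232930569601
Multiplications needed: 4 (4 lines after 7^1)

7^16 = 33232930569601. Using exponentiation by squaring, this requires 4 multiplications. The key idea: if the exponent is even, square the half-power; if odd, multiply by the base once.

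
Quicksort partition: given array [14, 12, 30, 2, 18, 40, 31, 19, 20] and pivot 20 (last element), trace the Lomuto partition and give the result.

Lomuto partition with pivot = 20:

Initial array: [14, 12, 30, 2, 18, 40, 31, 19, 20]

arr[0]=14 <= 20: swap with position 0, array becomes [14, 12, 30, 2, 18, 40, 31, 19, 20]
arr[1]=12 <= 20: swap with position 1, array becomes [14, 12, 30, 2, 18, 40, 31, 19, 20]
arr[2]=30 > 20: no swap
arr[3]=2 <= 20: swap with position 2, array becomes [14, 12, 2, 30, 18, 40, 31, 19, 20]
arr[4]=18 <= 20: swap with position 3, array becomes [14, 12, 2, 18, 30, 40, 31, 19, 20]
arr[5]=40 > 20: no swap
arr[6]=31 > 20: no swap
arr[7]=19 <= 20: swap with position 4, array becomes [14, 12, 2, 18, 19, 40, 31, 30, 20]

Place pivot at position 5: [14, 12, 2, 18, 19, 20, 31, 30, 40]
Pivot position: 5

After partitioning with pivot 20, the array becomes [14, 12, 2, 18, 19, 20, 31, 30, 40]. The pivot is placed at index 5. All elements to the left of the pivot are <= 20, and all elements to the right are > 20.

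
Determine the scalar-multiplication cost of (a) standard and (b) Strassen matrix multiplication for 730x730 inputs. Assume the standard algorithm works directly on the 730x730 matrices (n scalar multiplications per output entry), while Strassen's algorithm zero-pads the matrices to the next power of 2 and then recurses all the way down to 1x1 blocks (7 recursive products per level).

Matrix multiplication for 730x730 matrices:

Strassen's algorithm requires power-of-2 dimensions. Pad 730x730 to 1024x1024 (next power of 2).

Standard algorithm: 730^3 = 389017000 multiplications
Strassen's algorithm: 7^(log2(1024)) = 7^10 = 282475249 multiplications
Savings: 389017000 - 282475249 = 106541751 multiplications

Standard: 389017000 multiplications (730^3). Strassen: 282475249 multiplications (7^10, after padding to 1024x1024). Strassen reduces 8 recursive multiplications to 7 at each level.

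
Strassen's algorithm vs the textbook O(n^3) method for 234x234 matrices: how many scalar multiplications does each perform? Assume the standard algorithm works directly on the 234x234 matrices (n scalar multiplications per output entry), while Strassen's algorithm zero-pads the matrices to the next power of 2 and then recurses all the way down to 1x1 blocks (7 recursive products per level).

Matrix multiplication for 234x234 matrices:

Strassen's algorithm requires power-of-2 dimensions. Pad 234x234 to 256x256 (next power of 2).

Standard algorithm: 234^3 = 12812904 multiplications
Strassen's algorithm: 7^(log2(256)) = 7^8 = 5764801 multiplications
Savings: 12812904 - 5764801 = 7048103 multiplications

Standard: 12812904 multiplications (234^3). Strassen: 5764801 multiplications (7^8, after padding to 256x256). Strassen reduces 8 recursive multiplications to 7 at each level.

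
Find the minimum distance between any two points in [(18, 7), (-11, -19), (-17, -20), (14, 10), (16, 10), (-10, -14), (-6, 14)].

Computing all pairwise distances among 7 points:

d((18, 7), (-11, -19)) = 38.9487
d((18, 7), (-17, -20)) = 44.2041
d((18, 7), (14, 10)) = 5.0
d((18, 7), (16, 10)) = 3.6056
d((18, 7), (-10, -14)) = 35.0
d((18, 7), (-6, 14)) = 25.0
d((-11, -19), (-17, -20)) = 6.0828
d((-11, -19), (14, 10)) = 38.2884
d((-11, -19), (16, 10)) = 39.6232
d((-11, -19), (-10, -14)) = 5.099
d((-11, -19), (-6, 14)) = 33.3766
d((-17, -20), (14, 10)) = 43.1393
d((-17, -20), (16, 10)) = 44.5982
d((-17, -20), (-10, -14)) = 9.2195
d((-17, -20), (-6, 14)) = 35.7351
d((14, 10), (16, 10)) = 2.0 <-- minimum
d((14, 10), (-10, -14)) = 33.9411
d((14, 10), (-6, 14)) = 20.3961
d((16, 10), (-10, -14)) = 35.3836
d((16, 10), (-6, 14)) = 22.3607
d((-10, -14), (-6, 14)) = 28.2843

Closest pair: (14, 10) and (16, 10) with distance 2.0

The closest pair is (14, 10) and (16, 10) with Euclidean distance 2.0. For 7 points, brute-force pairwise comparison is shown above. For large n, the divide-and-conquer algorithm (sort by x, recurse on halves, check the dividing strip) achieves O(n log n).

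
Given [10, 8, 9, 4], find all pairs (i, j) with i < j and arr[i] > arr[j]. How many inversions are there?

Finding inversions in [10, 8, 9, 4]:

(0, 1): arr[0]=10 > arr[1]=8
(0, 2): arr[0]=10 > arr[2]=9
(0, 3): arr[0]=10 > arr[3]=4
(1, 3): arr[1]=8 > arr[3]=4
(2, 3): arr[2]=9 > arr[3]=4

Total inversions: 5

The array has 5 inversion(s): (0,1), (0,2), (0,3), (1,3), (2,3). Each pair (i,j) satisfies i < j and arr[i] > arr[j].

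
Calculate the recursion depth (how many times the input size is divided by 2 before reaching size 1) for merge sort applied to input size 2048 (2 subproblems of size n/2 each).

For divide and conquer with division factor 2:

Problem sizes at each level:
Level 0: 2048
Level 1: 1024
Level 2: 512
Level 3: 256
Level 4: 128
Level 5: 64
Level 6: 32
Level 7: 16
Level 8: 8
Level 9: 4
Level 10: 2
Level 11: 1

The root is level 0 and the size-1 base case is level 11 (the tree spans levels 0 through 11, i.e. 12 levels counting the root), so the depth is the number of divisions: log_2(2048) = 11

The recursion tree depth is log_2(2048) = 11. At each level, the problem size is divided by 2, so it takes 11 divisions to reduce to a base case of size 1. The algorithm makes 2 recursive calls at each level.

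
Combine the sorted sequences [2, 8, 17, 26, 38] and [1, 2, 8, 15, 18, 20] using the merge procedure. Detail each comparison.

Merging process:

Compare 2 vs 1: take 1 from right. Merged: [1]
Compare 2 vs 2: take 2 from left. Merged: [1, 2]
Compare 8 vs 2: take 2 from right. Merged: [1, 2, 2]
Compare 8 vs 8: take 8 from left. Merged: [1, 2, 2, 8]
Compare 17 vs 8: take 8 from right. Merged: [1, 2, 2, 8, 8]
Compare 17 vs 15: take 15 from right. Merged: [1, 2, 2, 8, 8, 15]
Compare 17 vs 18: take 17 from left. Merged: [1, 2, 2, 8, 8, 15, 17]
Compare 26 vs 18: take 18 from right. Merged: [1, 2, 2, 8, 8, 15, 17, 18]
Compare 26 vs 20: take 20 from right. Merged: [1, 2, 2, 8, 8, 15, 17, 18, 20]
Append remaining from left: [26, 38]. Merged: [1, 2, 2, 8, 8, 15, 17, 18, 20, 26, 38]

Final merged array: [1, 2, 2, 8, 8, 15, 17, 18, 20, 26, 38]
Total comparisons: 9

The merged array is [1, 2, 2, 8, 8, 15, 17, 18, 20, 26, 38], requiring 9 comparisons. The merge step runs in O(n) time where n is the total number of elements.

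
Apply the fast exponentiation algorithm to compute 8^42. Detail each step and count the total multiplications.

Computing 8^42 by squaring (build up from 8^1; each line after the first costs one multiplication):

8^1 = 8
8^2 = (8^1)^2 = 8^2 = 64
8^4 = (8^2)^2 = 64^2 = 4096
8^5 = 8 * 8^4 = 8 * 4096 = 32768
8^10 = (8^5)^2 = 32768^2 = 1073741824
8^20 = (8^10)^2 = 1073741824^2 = 1152921504606846976
8^21 = 8 * 8^20 = 8 * 1152921504606846976 = 9223372036854775808
8^42 = (8^21)^2 = 9223372036854775808^2 = 85070591730234615865843651857942052864

Result: 85070591730234615865843651857942052864
Multiplications needed: 7 (7 lines after 8^1)

8^42 = 85070591730234615865843651857942052864. Using exponentiation by squaring, this requires 7 multiplications. The key idea: if the exponent is even, square the half-power; if odd, multiply by the base once.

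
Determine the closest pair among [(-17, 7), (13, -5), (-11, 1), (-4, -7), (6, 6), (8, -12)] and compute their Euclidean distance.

Computing all pairwise distances among 6 points:

d((-17, 7), (13, -5)) = 32.311
d((-17, 7), (-11, 1)) = 8.4853 <-- minimum
d((-17, 7), (-4, -7)) = 19.105
d((-17, 7), (6, 6)) = 23.0217
d((-17, 7), (8, -12)) = 31.4006
d((13, -5), (-11, 1)) = 24.7386
d((13, -5), (-4, -7)) = 17.1172
d((13, -5), (6, 6)) = 13.0384
d((13, -5), (8, -12)) = 8.6023
d((-11, 1), (-4, -7)) = 10.6301
d((-11, 1), (6, 6)) = 17.72
d((-11, 1), (8, -12)) = 23.0217
d((-4, -7), (6, 6)) = 16.4012
d((-4, -7), (8, -12)) = 13.0
d((6, 6), (8, -12)) = 18.1108

Closest pair: (-17, 7) and (-11, 1) with distance 8.4853

The closest pair is (-17, 7) and (-11, 1) with Euclidean distance 8.4853. For 6 points, brute-force pairwise comparison is shown above. For large n, the divide-and-conquer algorithm (sort by x, recurse on halves, check the dividing strip) achieves O(n log n).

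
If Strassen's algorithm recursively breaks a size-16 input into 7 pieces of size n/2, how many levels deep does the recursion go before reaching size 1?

For divide and conquer with division factor 2:

Problem sizes at each level:
Level 0: 16
Level 1: 8
Level 2: 4
Level 3: 2
Level 4: 1

The root is level 0 and the size-1 base case is level 4 (the tree spans levels 0 through 4, i.e. 5 levels counting the root), so the depth is the number of divisions: log_2(16) = 4

The recursion tree depth is log_2(16) = 4. At each level, the problem size is divided by 2, so it takes 4 divisions to reduce to a base case of size 1. The algorithm makes 7 recursive calls at each level.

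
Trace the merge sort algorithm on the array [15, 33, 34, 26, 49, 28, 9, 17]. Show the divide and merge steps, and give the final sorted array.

Merge sort trace:

Split: [15, 33, 34, 26, 49, 28, 9, 17] -> [15, 33, 34, 26] and [49, 28, 9, 17]
  Split: [15, 33, 34, 26] -> [15, 33] and [34, 26]
    Split: [15, 33] -> [15] and [33]
    Merge: [15] + [33] -> [15, 33]
    Split: [34, 26] -> [34] and [26]
    Merge: [34] + [26] -> [26, 34]
  Merge: [15, 33] + [26, 34] -> [15, 26, 33, 34]
  Split: [49, 28, 9, 17] -> [49, 28] and [9, 17]
    Split: [49, 28] -> [49] and [28]
    Merge: [49] + [28] -> [28, 49]
    Split: [9, 17] -> [9] and [17]
    Merge: [9] + [17] -> [9, 17]
  Merge: [28, 49] + [9, 17] -> [9, 17, 28, 49]
Merge: [15, 26, 33, 34] + [9, 17, 28, 49] -> [9, 15, 17, 26, 28, 33, 34, 49]

Final sorted array: [9, 15, 17, 26, 28, 33, 34, 49]

The merge sort proceeds by recursively splitting the array and merging sorted halves.
After all merges, the sorted array is [9, 15, 17, 26, 28, 33, 34, 49].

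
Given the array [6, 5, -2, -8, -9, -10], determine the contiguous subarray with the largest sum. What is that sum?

Using Kadane's algorithm on [6, 5, -2, -8, -9, -10]:

Scanning through the array:
Position 1 (value 5): max_ending_here = 11, max_so_far = 11
Position 2 (value -2): max_ending_here = 9, max_so_far = 11
Position 3 (value -8): max_ending_here = 1, max_so_far = 11
Position 4 (value -9): max_ending_here = -8, max_so_far = 11
Position 5 (value -10): max_ending_here = -10, max_so_far = 11

Maximum subarray: [6, 5]
Maximum sum: 11

The maximum subarray is [6, 5] with sum 11. This subarray runs from index 0 to index 1.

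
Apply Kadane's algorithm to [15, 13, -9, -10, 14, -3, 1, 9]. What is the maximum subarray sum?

Using Kadane's algorithm on [15, 13, -9, -10, 14, -3, 1, 9]:

Scanning through the array:
Position 1 (value 13): max_ending_here = 28, max_so_far = 28
Position 2 (value -9): max_ending_here = 19, max_so_far = 28
Position 3 (value -10): max_ending_here = 9, max_so_far = 28
Position 4 (value 14): max_ending_here = 23, max_so_far = 28
Position 5 (value -3): max_ending_here = 20, max_so_far = 28
Position 6 (value 1): max_ending_here = 21, max_so_far = 28
Position 7 (value 9): max_ending_here = 30, max_so_far = 30

Maximum subarray: [15, 13, -9, -10, 14, -3, 1, 9]
Maximum sum: 30

The maximum subarray is [15, 13, -9, -10, 14, -3, 1, 9] with sum 30. This subarray runs from index 0 to index 7.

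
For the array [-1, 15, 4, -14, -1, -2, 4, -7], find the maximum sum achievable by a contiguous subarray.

Using Kadane's algorithm on [-1, 15, 4, -14, -1, -2, 4, -7]:

Scanning through the array:
Position 1 (value 15): max_ending_here = 15, max_so_far = 15
Position 2 (value 4): max_ending_here = 19, max_so_far = 19
Position 3 (value -14): max_ending_here = 5, max_so_far = 19
Position 4 (value -1): max_ending_here = 4, max_so_far = 19
Position 5 (value -2): max_ending_here = 2, max_so_far = 19
Position 6 (value 4): max_ending_here = 6, max_so_far = 19
Position 7 (value -7): max_ending_here = -1, max_so_far = 19

Maximum subarray: [15, 4]
Maximum sum: 19

The maximum subarray is [15, 4] with sum 19. This subarray runs from index 1 to index 2.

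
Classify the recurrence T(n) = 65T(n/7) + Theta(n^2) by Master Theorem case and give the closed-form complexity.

Master Theorem for T(n) = 65T(n/7) + O(n^2):

a = 65, b = 7, c = 2
log_b(a) = log_7(65) = 2.1452

Case 1: c = 2 < log_7(65) = 2.1452
T(n) = O(n^(log_7 65))

For T(n) = 65T(n/7) + O(n^2): log_7(65) = 2.1452. This is Case 1 of the Master Theorem (c < log_b(a), work dominated by leaves), giving O(n^(log_7 65)).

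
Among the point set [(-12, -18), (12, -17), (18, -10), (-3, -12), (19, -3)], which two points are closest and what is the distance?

Computing all pairwise distances among 5 points:

d((-12, -18), (12, -17)) = 24.0208
d((-12, -18), (18, -10)) = 31.0483
d((-12, -18), (-3, -12)) = 10.8167
d((-12, -18), (19, -3)) = 34.4384
d((12, -17), (18, -10)) = 9.2195
d((12, -17), (-3, -12)) = 15.8114
d((12, -17), (19, -3)) = 15.6525
d((18, -10), (-3, -12)) = 21.095
d((18, -10), (19, -3)) = 7.0711 <-- minimum
d((-3, -12), (19, -3)) = 23.7697

Closest pair: (18, -10) and (19, -3) with distance 7.0711

The closest pair is (18, -10) and (19, -3) with Euclidean distance 7.0711. For 5 points, brute-force pairwise comparison is shown above. For large n, the divide-and-conquer algorithm (sort by x, recurse on halves, check the dividing strip) achieves O(n log n).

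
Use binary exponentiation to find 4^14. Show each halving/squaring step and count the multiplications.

Computing 4^14 by squaring (build up from 4^1; each line after the first costs one multiplication):

4^1 = 4
4^2 = (4^1)^2 = 4^2 = 16
4^3 = 4 * 4^2 = 4 * 16 = 64
4^6 = (4^3)^2 = 64^2 = 4096
4^7 = 4 * 4^6 = 4 * 4096 = 16384
4^14 = (4^7)^2 = 16384^2 = 268435456

Result: 268435456
Multiplications needed: 5 (5 lines after 4^1)

4^14 = 268435456. Using exponentiation by squaring, this requires 5 multiplications. The key idea: if the exponent is even, square the half-power; if odd, multiply by the base once.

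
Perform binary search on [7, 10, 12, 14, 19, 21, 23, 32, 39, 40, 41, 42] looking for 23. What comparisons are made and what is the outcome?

Binary search for 23 in [7, 10, 12, 14, 19, 21, 23, 32, 39, 40, 41, 42]:

lo=0, hi=11, mid=5, arr[mid]=21 -> 21 < 23, search right half
lo=6, hi=11, mid=8, arr[mid]=39 -> 39 > 23, search left half
lo=6, hi=7, mid=6, arr[mid]=23 -> Found target at index 6!

Binary search finds 23 at index 6 after 3 comparisons. The search repeatedly halves the search space by comparing with the middle element.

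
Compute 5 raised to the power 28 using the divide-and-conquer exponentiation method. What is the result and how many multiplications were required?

Computing 5^28 by squaring (build up from 5^1; each line after the first costs one multiplication):

5^1 = 5
5^2 = (5^1)^2 = 5^2 = 25
5^3 = 5 * 5^2 = 5 * 25 = 125
5^6 = (5^3)^2 = 125^2 = 15625
5^7 = 5 * 5^6 = 5 * 15625 = 78125
5^14 = (5^7)^2 = 78125^2 = 6103515625
5^28 = (5^14)^2 = 6103515625^2 = 37252902984619140625

Result: 37252902984619140625
Multiplications needed: 6 (6 lines after 5^1)

5^28 = 37252902984619140625. Using exponentiation by squaring, this requires 6 multiplications. The key idea: if the exponent is even, square the half-power; if odd, multiply by the base once.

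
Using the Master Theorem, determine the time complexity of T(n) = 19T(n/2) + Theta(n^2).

Master Theorem for T(n) = 19T(n/2) + O(n^2):

a = 19, b = 2, c = 2
log_b(a) = log_2(19) = 4.2479

Case 1: c = 2 < log_2(19) = 4.2479
T(n) = O(n^(log_2 19))

For T(n) = 19T(n/2) + O(n^2): log_2(19) = 4.2479. This is Case 1 of the Master Theorem (c < log_b(a), work dominated by leaves), giving O(n^(log_2 19)).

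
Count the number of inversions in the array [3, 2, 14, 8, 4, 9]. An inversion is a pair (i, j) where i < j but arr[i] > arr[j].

Finding inversions in [3, 2, 14, 8, 4, 9]:

(0, 1): arr[0]=3 > arr[1]=2
(2, 3): arr[2]=14 > arr[3]=8
(2, 4): arr[2]=14 > arr[4]=4
(2, 5): arr[2]=14 > arr[5]=9
(3, 4): arr[3]=8 > arr[4]=4

Total inversions: 5

The array has 5 inversion(s): (0,1), (2,3), (2,4), (2,5), (3,4). Each pair (i,j) satisfies i < j and arr[i] > arr[j].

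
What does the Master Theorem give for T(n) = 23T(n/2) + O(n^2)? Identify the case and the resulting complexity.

Master Theorem for T(n) = 23T(n/2) + O(n^2):

a = 23, b = 2, c = 2
log_b(a) = log_2(23) = 4.5236

Case 1: c = 2 < log_2(23) = 4.5236
T(n) = O(n^(log_2 23))

For T(n) = 23T(n/2) + O(n^2): log_2(23) = 4.5236. This is Case 1 of the Master Theorem (c < log_b(a), work dominated by leaves), giving O(n^(log_2 23)).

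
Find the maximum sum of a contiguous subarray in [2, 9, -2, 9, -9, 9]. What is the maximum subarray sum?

Using Kadane's algorithm on [2, 9, -2, 9, -9, 9]:

Scanning through the array:
Position 1 (value 9): max_ending_here = 11, max_so_far = 11
Position 2 (value -2): max_ending_here = 9, max_so_far = 11
Position 3 (value 9): max_ending_here = 18, max_so_far = 18
Position 4 (value -9): max_ending_here = 9, max_so_far = 18
Position 5 (value 9): max_ending_here = 18, max_so_far = 18

Maximum subarray: [2, 9, -2, 9]
Maximum sum: 18

The maximum subarray is [2, 9, -2, 9] with sum 18. This subarray runs from index 0 to index 3.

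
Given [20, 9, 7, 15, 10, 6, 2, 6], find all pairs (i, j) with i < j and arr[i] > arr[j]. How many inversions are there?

Finding inversions in [20, 9, 7, 15, 10, 6, 2, 6]:

(0, 1): arr[0]=20 > arr[1]=9
(0, 2): arr[0]=20 > arr[2]=7
(0, 3): arr[0]=20 > arr[3]=15
(0, 4): arr[0]=20 > arr[4]=10
(0, 5): arr[0]=20 > arr[5]=6
(0, 6): arr[0]=20 > arr[6]=2
(0, 7): arr[0]=20 > arr[7]=6
(1, 2): arr[1]=9 > arr[2]=7
(1, 5): arr[1]=9 > arr[5]=6
(1, 6): arr[1]=9 > arr[6]=2
(1, 7): arr[1]=9 > arr[7]=6
(2, 5): arr[2]=7 > arr[5]=6
(2, 6): arr[2]=7 > arr[6]=2
(2, 7): arr[2]=7 > arr[7]=6
(3, 4): arr[3]=15 > arr[4]=10
(3, 5): arr[3]=15 > arr[5]=6
(3, 6): arr[3]=15 > arr[6]=2
(3, 7): arr[3]=15 > arr[7]=6
(4, 5): arr[4]=10 > arr[5]=6
(4, 6): arr[4]=10 > arr[6]=2
(4, 7): arr[4]=10 > arr[7]=6
(5, 6): arr[5]=6 > arr[6]=2

Total inversions: 22

The array has 22 inversion(s): (0,1), (0,2), (0,3), (0,4), (0,5), (0,6), (0,7), (1,2), (1,5), (1,6), (1,7), (2,5), (2,6), (2,7), (3,4), (3,5), (3,6), (3,7), (4,5), (4,6), (4,7), (5,6). Each pair (i,j) satisfies i < j and arr[i] > arr[j].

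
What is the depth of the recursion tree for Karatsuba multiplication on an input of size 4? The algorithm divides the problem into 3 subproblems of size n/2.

For divide and conquer with division factor 2:

Problem sizes at each level:
Level 0: 4
Level 1: 2
Level 2: 1

The root is level 0 and the size-1 base case is level 2 (the tree spans levels 0 through 2, i.e. 3 levels counting the root), so the depth is the number of divisions: log_2(4) = 2

The recursion tree depth is log_2(4) = 2. At each level, the problem size is divided by 2, so it takes 2 divisions to reduce to a base case of size 1. The algorithm makes 3 recursive calls at each level.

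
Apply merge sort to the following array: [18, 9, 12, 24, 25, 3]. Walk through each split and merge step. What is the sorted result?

Merge sort trace:

Split: [18, 9, 12, 24, 25, 3] -> [18, 9, 12] and [24, 25, 3]
  Split: [18, 9, 12] -> [18] and [9, 12]
    Split: [9, 12] -> [9] and [12]
    Merge: [9] + [12] -> [9, 12]
  Merge: [18] + [9, 12] -> [9, 12, 18]
  Split: [24, 25, 3] -> [24] and [25, 3]
    Split: [25, 3] -> [25] and [3]
    Merge: [25] + [3] -> [3, 25]
  Merge: [24] + [3, 25] -> [3, 24, 25]
Merge: [9, 12, 18] + [3, 24, 25] -> [3, 9, 12, 18, 24, 25]

Final sorted array: [3, 9, 12, 18, 24, 25]

The merge sort proceeds by recursively splitting the array and merging sorted halves.
After all merges, the sorted array is [3, 9, 12, 18, 24, 25].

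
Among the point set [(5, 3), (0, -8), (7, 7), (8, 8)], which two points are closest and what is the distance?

Computing all pairwise distances among 4 points:

d((5, 3), (0, -8)) = 12.083
d((5, 3), (7, 7)) = 4.4721
d((5, 3), (8, 8)) = 5.831
d((0, -8), (7, 7)) = 16.5529
d((0, -8), (8, 8)) = 17.8885
d((7, 7), (8, 8)) = 1.4142 <-- minimum

Closest pair: (7, 7) and (8, 8) with distance 1.4142

The closest pair is (7, 7) and (8, 8) with Euclidean distance 1.4142. For 4 points, brute-force pairwise comparison is shown above. For large n, the divide-and-conquer algorithm (sort by x, recurse on halves, check the dividing strip) achieves O(n log n).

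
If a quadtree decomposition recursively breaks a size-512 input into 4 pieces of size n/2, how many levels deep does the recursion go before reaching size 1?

For divide and conquer with division factor 2:

Problem sizes at each level:
Level 0: 512
Level 1: 256
Level 2: 128
Level 3: 64
Level 4: 32
Level 5: 16
Level 6: 8
Level 7: 4
Level 8: 2
Level 9: 1

The root is level 0 and the size-1 base case is level 9 (the tree spans levels 0 through 9, i.e. 10 levels counting the root), so the depth is the number of divisions: log_2(512) = 9

The recursion tree depth is log_2(512) = 9. At each level, the problem size is divided by 2, so it takes 9 divisions to reduce to a base case of size 1. The algorithm makes 4 recursive calls at each level.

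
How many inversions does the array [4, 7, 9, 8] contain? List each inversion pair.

Finding inversions in [4, 7, 9, 8]:

(2, 3): arr[2]=9 > arr[3]=8

Total inversions: 1

The array has 1 inversion(s): (2,3). Each pair (i,j) satisfies i < j and arr[i] > arr[j].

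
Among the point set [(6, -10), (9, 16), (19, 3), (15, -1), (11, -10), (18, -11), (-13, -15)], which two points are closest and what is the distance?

Computing all pairwise distances among 7 points:

d((6, -10), (9, 16)) = 26.1725
d((6, -10), (19, 3)) = 18.3848
d((6, -10), (15, -1)) = 12.7279
d((6, -10), (11, -10)) = 5.0 <-- minimum
d((6, -10), (18, -11)) = 12.0416
d((6, -10), (-13, -15)) = 19.6469
d((9, 16), (19, 3)) = 16.4012
d((9, 16), (15, -1)) = 18.0278
d((9, 16), (11, -10)) = 26.0768
d((9, 16), (18, -11)) = 28.4605
d((9, 16), (-13, -15)) = 38.0132
d((19, 3), (15, -1)) = 5.6569
d((19, 3), (11, -10)) = 15.2643
d((19, 3), (18, -11)) = 14.0357
d((19, 3), (-13, -15)) = 36.7151
d((15, -1), (11, -10)) = 9.8489
d((15, -1), (18, -11)) = 10.4403
d((15, -1), (-13, -15)) = 31.305
d((11, -10), (18, -11)) = 7.0711
d((11, -10), (-13, -15)) = 24.5153
d((18, -11), (-13, -15)) = 31.257

Closest pair: (6, -10) and (11, -10) with distance 5.0

The closest pair is (6, -10) and (11, -10) with Euclidean distance 5.0. For 7 points, brute-force pairwise comparison is shown above. For large n, the divide-and-conquer algorithm (sort by x, recurse on halves, check the dividing strip) achieves O(n log n).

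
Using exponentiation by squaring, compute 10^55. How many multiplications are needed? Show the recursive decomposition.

Computing 10^55 by squaring (build up from 10^1; each line after the first costs one multiplication):

10^1 = 10
10^2 = (10^1)^2 = 10^2 = 100
10^3 = 10 * 10^2 = 10 * 100 = 1000
10^6 = (10^3)^2 = 1000^2 = 1000000
10^12 = (10^6)^2 = 1000000^2 = 1000000000000
10^13 = 10 * 10^12 = 10 * 1000000000000 = 10000000000000
10^26 = (10^13)^2 = 10000000000000^2 = 100000000000000000000000000
10^27 = 10 * 10^26 = 10 * 100000000000000000000000000 = 1000000000000000000000000000
10^54 = (10^27)^2 = 1000000000000000000000000000^2 = 1000000000000000000000000000000000000000000000000000000
10^55 = 10 * 10^54 = 10 * 1000000000000000000000000000000000000000000000000000000 = 10000000000000000000000000000000000000000000000000000000

Result: 10000000000000000000000000000000000000000000000000000000
Multiplications needed: 9 (9 lines after 10^1)

10^55 = 10000000000000000000000000000000000000000000000000000000. Using exponentiation by squaring, this requires 9 multiplications. The key idea: if the exponent is even, square the half-power; if odd, multiply by the base once.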